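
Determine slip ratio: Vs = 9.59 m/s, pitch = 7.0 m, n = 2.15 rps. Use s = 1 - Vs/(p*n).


Formula: s = 1 - Vs / (p * n)
Step 1 — p * n = 7.0 * 2.15 = 15.05
Step 2 — Vs / (p*n) = 9.59 / 15.05 = 0.637209 (6 d.p.)
Step 3 — s = 1 - 0.637209 = 0.362791

0.362791


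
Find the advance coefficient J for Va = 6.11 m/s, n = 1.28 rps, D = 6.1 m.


Formula: J = Va / (n * D)
Step 1 — n * D = 1.28 * 6.1 = 7.808
Step 2 — J = 6.11 / 7.808 ≈ 0.78253 (5 s.f.)

0.78253


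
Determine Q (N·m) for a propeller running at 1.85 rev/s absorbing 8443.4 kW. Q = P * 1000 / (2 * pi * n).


Formula: Q = P_W / (2 * pi * n)
Step 1 — P_W = 8443.4 kW * 1000 = 8443400.0 W
Step 2 — 2 * pi * n = 2 * pi * 1.85 = 11.623893
Step 3 — Q = 8443400.0 / 11.623893 ≈ 726380 N·m (5 s.f.)

726380 N·m


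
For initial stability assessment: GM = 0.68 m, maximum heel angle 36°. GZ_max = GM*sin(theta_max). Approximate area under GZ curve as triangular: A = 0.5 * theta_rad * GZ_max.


Formula: GZ_max = GM * sin(theta); Area = 0.5 * theta_rad * GZ_max
Step 1 — GZ_max = 0.68 * sin(36°) = 0.68 * 0.587785 = 0.399694 m
Step 2 — theta_rad = 36 * pi/180 = 0.628319 rad
Step 3 — Area = 0.5 * 0.628319 * 0.399694 ≈ 0.12557 m·rad (5 s.f.)

0.12557 m·rad


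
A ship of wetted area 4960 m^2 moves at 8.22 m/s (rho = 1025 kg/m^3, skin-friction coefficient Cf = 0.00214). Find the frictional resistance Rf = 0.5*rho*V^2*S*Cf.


Formula: Rf = 0.5 * rho * V^2 * S * Cf
Step 1 — V^2 = 8.22^2 = 67.5684
Step 2 — 0.5 * rho * V^2 = 0.5 * 1025 * 67.5684 = 34628.805
Step 3 — Rf = 34628.805 * 4960 * 0.00214 ≈ 367560 N (5 s.f.)

367560 N


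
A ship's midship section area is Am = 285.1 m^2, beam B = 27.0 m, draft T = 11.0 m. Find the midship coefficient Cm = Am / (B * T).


Formula: Cm = Am / (B * T)
Step 1 — B * T = 27.0 * 11.0 = 297.0 m^2
Step 2 — Cm = 285.1 / 297.0 ≈ 0.95993 (5 s.f.)

0.95993


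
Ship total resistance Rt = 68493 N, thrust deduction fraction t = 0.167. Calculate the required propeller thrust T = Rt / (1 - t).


Formula: T = Rt / (1 - t)
Step 1 — (1 - t) = 1 - 0.167 = 0.833
Step 2 — T = 68493 / 0.833 ≈ 82224 N (5 s.f.)

82224 N


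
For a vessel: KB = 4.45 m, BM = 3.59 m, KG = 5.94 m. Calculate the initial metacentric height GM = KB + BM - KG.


Formula: GM = KB + BM - KG
Step 1 — KM = KB + BM = 4.45 + 3.59 = 8.04 m
Step 2 — GM = KM - KG = 8.04 - 5.94 = 2.1 m

2.1 m


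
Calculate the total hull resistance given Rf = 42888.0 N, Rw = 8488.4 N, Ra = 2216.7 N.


Formula: Rt = Rf + Rw + Ra
Substituting: Rt = 42888.0 + 8488.4 + 2216.7
Result: Rt = 53593.1 N

53593.1 N


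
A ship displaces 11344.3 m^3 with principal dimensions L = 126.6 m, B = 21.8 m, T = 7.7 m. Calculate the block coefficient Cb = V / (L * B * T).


Formula: Cb = V / (L * B * T)
Step 1 — L * B * T = 126.6 * 21.8 * 7.7 = 21251.076 m^3
Step 2 — Cb = 11344.3 / 21251.076 ≈ 0.53382 (5 s.f.)

0.53382


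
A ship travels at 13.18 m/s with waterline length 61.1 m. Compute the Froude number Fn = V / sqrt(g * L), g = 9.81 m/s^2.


Formula: Fn = V / sqrt(g * L)
Step 1 — g * L = 9.81 * 61.1 = 599.391
Step 2 — sqrt(g * L) = sqrt(599.391) = 24.482463
Step 3 — Fn = 13.18 / 24.482463 ≈ 0.53834 (5 s.f.)

0.53834


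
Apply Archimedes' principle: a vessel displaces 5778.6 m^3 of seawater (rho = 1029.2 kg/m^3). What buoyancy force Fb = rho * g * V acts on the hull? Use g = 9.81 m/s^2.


Formula: Fb = rho * g * V
Substituting: Fb = 1029.2 * 9.81 * 5778.6
Intermediate: 1029.2 * 9.81 = 10096.452
Result: Fb = 10096.452 * 5778.6 ≈ 58343000 N (5 s.f.)

58343000 N


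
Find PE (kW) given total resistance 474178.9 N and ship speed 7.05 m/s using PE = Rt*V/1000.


Formula: PE = Rt * V / 1000 (kW)
Step 1 — PE (W) = 474178.9 * 7.05 = 3342961.245 W
Step 2 — PE (kW) = 3342961.245 / 1000 ≈ 3343.0 kW (5 s.f.)

3343.0 kW


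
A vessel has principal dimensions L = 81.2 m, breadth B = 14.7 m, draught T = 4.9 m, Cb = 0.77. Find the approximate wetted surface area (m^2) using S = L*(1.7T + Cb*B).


Formula: S = 1.7*L*T + V/T with V = Cb*L*B*T, i.e. S = L * (1.7*T + Cb*B)
Step 1 — 1.7*T = 1.7 * 4.9 = 8.33 m
Step 2 — Cb*B = 0.77 * 14.7 = 11.319 m
Step 3 — 1.7*T + Cb*B = 8.33 + 11.319 = 19.649 m
Step 4 — S = 81.2 * 19.649 ≈ 1595.5 m^2 (5 s.f.)

1595.5 m^2


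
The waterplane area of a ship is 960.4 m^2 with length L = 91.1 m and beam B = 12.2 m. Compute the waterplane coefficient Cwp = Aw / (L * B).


Formula: Cwp = Aw / (L * B)
Step 1 — L * B = 91.1 * 12.2 = 1111.42 m^2
Step 2 — Cwp = 960.4 / 1111.42 ≈ 0.86412 (5 s.f.)

0.86412


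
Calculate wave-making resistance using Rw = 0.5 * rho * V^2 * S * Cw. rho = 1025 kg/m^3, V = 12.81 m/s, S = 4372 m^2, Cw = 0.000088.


Formula: Rw = 0.5 * rho * V^2 * S * Cw
Step 1 — V^2 = 12.81^2 = 164.0961
Step 2 — 0.5 * rho * V^2 = 0.5 * 1025 * 164.0961 = 84099.25125
Step 3 — Rw = 84099.25125 * 4372 * 0.000088 ≈ 32356 N (5 s.f.)

32356 N


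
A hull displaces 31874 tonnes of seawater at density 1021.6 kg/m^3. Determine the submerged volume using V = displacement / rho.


Formula: V = mass / rho
Step 1 — convert tonnes to kg: 31874 t * 1000 = 31874000 kg
Step 2 — V = 31874000 / 1021.6 ≈ 31200 m^3 (5 s.f.)

31200 m^3


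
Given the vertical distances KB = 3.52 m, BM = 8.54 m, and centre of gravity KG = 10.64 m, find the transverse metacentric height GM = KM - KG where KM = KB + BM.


Formula: GM = KB + BM - KG
Step 1 — KM = KB + BM = 3.52 + 8.54 = 12.06 m
Step 2 — GM = KM - KG = 12.06 - 10.64 = 1.42 m

1.42 m


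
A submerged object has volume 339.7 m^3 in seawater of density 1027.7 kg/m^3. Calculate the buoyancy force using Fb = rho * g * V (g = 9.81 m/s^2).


Formula: Fb = rho * g * V
Substituting: Fb = 1027.7 * 9.81 * 339.7
Intermediate: 1027.7 * 9.81 = 10081.737
Result: Fb = 10081.737 * 339.7 ≈ 3424800 N (5 s.f.)

3424800 N


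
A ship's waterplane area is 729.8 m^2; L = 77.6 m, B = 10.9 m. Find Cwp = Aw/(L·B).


Formula: Cwp = Aw / (L * B)
Step 1 — L * B = 77.6 * 10.9 = 845.84 m^2
Step 2 — Cwp = 729.8 / 845.84 ≈ 0.86281 (5 s.f.)

0.86281


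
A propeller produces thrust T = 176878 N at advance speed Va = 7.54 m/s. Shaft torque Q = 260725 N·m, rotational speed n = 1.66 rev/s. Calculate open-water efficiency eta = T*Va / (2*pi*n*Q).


Formula: eta = T * Va / (2 * pi * n * Q)
Step 1 — numerator = T * Va = 176878 * 7.54 = 1333660.12
Step 2 — 2 * pi * n = 2 * pi * 1.66 = 10.430088
Step 3 — denominator = 10.430088 * 260725 = 2719384.69
Step 4 — eta = 1333660.12 / 2719384.69 ≈ 0.49043 (5 s.f.)

0.49043


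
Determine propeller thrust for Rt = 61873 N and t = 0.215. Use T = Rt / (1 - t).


Formula: T = Rt / (1 - t)
Step 1 — (1 - t) = 1 - 0.215 = 0.785
Step 2 — T = 61873 / 0.785 ≈ 78819 N (5 s.f.)

78819 N


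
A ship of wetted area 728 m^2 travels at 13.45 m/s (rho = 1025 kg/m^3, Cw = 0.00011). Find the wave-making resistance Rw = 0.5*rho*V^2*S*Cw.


Formula: Rw = 0.5 * rho * V^2 * S * Cw
Step 1 — V^2 = 13.45^2 = 180.9025
Step 2 — 0.5 * rho * V^2 = 0.5 * 1025 * 180.9025 = 92712.53125
Step 3 — Rw = 92712.53125 * 728 * 0.00011 ≈ 7424.4 N (5 s.f.)

7424.4 N


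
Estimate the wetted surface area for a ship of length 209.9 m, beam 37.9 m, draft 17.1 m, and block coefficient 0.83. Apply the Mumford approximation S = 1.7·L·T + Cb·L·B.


Formula: S = 1.7*L*T + V/T with V = Cb*L*B*T, i.e. S = L * (1.7*T + Cb*B)
Step 1 — 1.7*T = 1.7 * 17.1 = 29.07 m
Step 2 — Cb*B = 0.83 * 37.9 = 31.457 m
Step 3 — 1.7*T + Cb*B = 29.07 + 31.457 = 60.527 m
Step 4 — S = 209.9 * 60.527 ≈ 12705 m^2 (5 s.f.)

12705 m^2


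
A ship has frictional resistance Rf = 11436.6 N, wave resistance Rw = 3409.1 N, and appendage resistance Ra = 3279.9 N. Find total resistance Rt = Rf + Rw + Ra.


Formula: Rt = Rf + Rw + Ra
Substituting: Rt = 11436.6 + 3409.1 + 3279.9
Result: Rt = 18125.6 N

18125.6 N


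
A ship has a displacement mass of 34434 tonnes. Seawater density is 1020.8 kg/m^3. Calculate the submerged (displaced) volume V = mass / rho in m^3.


Formula: V = mass / rho
Step 1 — convert tonnes to kg: 34434 t * 1000 = 34434000 kg
Step 2 — V = 34434000 / 1020.8 ≈ 33732 m^3 (5 s.f.)

33732 m^3


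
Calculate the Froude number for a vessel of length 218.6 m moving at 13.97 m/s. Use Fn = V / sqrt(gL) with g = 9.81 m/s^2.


Formula: Fn = V / sqrt(g * L)
Step 1 — g * L = 9.81 * 218.6 = 2144.466
Step 2 — sqrt(g * L) = sqrt(2144.466) = 46.308379
Step 3 — Fn = 13.97 / 46.308379 ≈ 0.30167 (5 s.f.)

0.30167


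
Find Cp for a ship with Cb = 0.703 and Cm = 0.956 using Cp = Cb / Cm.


Formula: Cp = Cb / Cm
Substituting: Cp = 0.703 / 0.956
Result: Cp ≈ 0.73536 (5 s.f.)

0.73536


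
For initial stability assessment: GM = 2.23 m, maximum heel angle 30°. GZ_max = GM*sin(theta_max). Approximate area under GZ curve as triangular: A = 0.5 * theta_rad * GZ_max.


Formula: GZ_max = GM * sin(theta); Area = 0.5 * theta_rad * GZ_max
Step 1 — GZ_max = 2.23 * sin(30°) = 2.23 * 0.5 = 1.115 m
Step 2 — theta_rad = 30 * pi/180 = 0.523599 rad
Step 3 — Area = 0.5 * 0.523599 * 1.115 ≈ 0.29191 m·rad (5 s.f.)

0.29191 m·rad


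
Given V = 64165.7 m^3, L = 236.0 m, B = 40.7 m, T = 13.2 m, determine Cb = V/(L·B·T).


Formula: Cb = V / (L * B * T)
Step 1 — L * B * T = 236.0 * 40.7 * 13.2 = 126788.64 m^3
Step 2 — Cb = 64165.7 / 126788.64 ≈ 0.50608 (5 s.f.)

0.50608


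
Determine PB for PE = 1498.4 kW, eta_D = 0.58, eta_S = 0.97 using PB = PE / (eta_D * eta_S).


Formula: PB = PE / (eta_D * eta_S)
Step 1 — combined efficiency = eta_D * eta_S = 0.58 * 0.97 = 0.5626
Step 2 — PB = 1498.4 / 0.5626 ≈ 2663.3 kW (5 s.f.)

2663.3 kW


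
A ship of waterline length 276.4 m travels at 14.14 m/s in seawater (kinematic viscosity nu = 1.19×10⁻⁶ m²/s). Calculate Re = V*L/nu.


Formula: Re = V * L / nu
Step 1 — V * L = 14.14 * 276.4 = 3908.296 m^2/s
Step 2 — Re = 3908.296 / 1.19e-6 = 3.28e+09

3.28e+09


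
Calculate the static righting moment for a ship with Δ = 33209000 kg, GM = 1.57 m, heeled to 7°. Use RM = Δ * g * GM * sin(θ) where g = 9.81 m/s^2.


Formula: GZ = GM * sin(theta); RM = disp * g * GZ
Step 1 — GZ = 1.57 * sin(7°) = 1.57 * 0.121869 = 0.191334 m
Step 2 — RM = 33209000 * 9.81 * 0.191334 ≈ 62333000 N·m (5 s.f.)

62333000 N·m


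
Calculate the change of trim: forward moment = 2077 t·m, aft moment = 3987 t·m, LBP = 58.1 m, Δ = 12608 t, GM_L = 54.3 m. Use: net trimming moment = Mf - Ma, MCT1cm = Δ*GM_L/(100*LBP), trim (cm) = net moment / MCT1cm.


Formula: net trimming moment = Mf - Ma; MCT1cm = Δ*GM_L/(100*LBP); trim = net moment / MCT1cm
Step 1 — net trimming moment = 2077 - 3987 = -1910 t·m
Step 2 — MCT1cm = 12608 * 54.3 / (100 * 58.1) = 117.8338 t·m/cm
Step 3 — trim = -1910 / 117.8338 ≈ -16.209 cm (5 s.f.)

-16.209 cm


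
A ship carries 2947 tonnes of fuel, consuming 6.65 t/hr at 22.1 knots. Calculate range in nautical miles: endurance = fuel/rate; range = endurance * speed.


Formula: endurance = fuel / rate; range = endurance * speed
Step 1 — endurance = 2947 / 6.65 = 443.1579 hours
Step 2 — range = 443.1579 * 22.1 ≈ 9793.8 nautical miles (5 s.f.)

9793.8 NM


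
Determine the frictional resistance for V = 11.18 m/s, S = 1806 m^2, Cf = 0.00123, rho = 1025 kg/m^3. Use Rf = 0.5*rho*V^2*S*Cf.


Formula: Rf = 0.5 * rho * V^2 * S * Cf
Step 1 — V^2 = 11.18^2 = 124.9924
Step 2 — 0.5 * rho * V^2 = 0.5 * 1025 * 124.9924 = 64058.605
Step 3 — Rf = 64058.605 * 1806 * 0.00123 ≈ 142300 N (5 s.f.)

142300 N


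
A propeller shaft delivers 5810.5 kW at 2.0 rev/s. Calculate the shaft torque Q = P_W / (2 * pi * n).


Formula: Q = P_W / (2 * pi * n)
Step 1 — P_W = 5810.5 kW * 1000 = 5810500.0 W
Step 2 — 2 * pi * n = 2 * pi * 2.0 = 12.566371
Step 3 — Q = 5810500.0 / 12.566371 ≈ 462380 N·m (5 s.f.)

462380 N·m


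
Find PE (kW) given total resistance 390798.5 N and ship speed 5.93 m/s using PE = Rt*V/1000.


Formula: PE = Rt * V / 1000 (kW)
Step 1 — PE (W) = 390798.5 * 5.93 = 2317435.105 W
Step 2 — PE (kW) = 2317435.105 / 1000 ≈ 2317.4 kW (5 s.f.)

2317.4 kW


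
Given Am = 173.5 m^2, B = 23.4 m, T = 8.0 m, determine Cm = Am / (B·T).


Formula: Cm = Am / (B * T)
Step 1 — B * T = 23.4 * 8.0 = 187.2 m^2
Step 2 — Cm = 173.5 / 187.2 ≈ 0.92682 (5 s.f.)

0.92682


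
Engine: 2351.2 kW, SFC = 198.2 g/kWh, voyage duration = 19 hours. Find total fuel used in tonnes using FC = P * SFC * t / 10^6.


Formula: FC (tonnes) = P * SFC * t / 1,000,000
Step 1 — P * SFC * t = 2351.2 * 198.2 * 19 = 8854148.96 g
Step 2 — FC (tonnes) = 8854148.96 / 1,000,000 ≈ 8.8541 tonnes (5 s.f.)

8.8541 tonnes


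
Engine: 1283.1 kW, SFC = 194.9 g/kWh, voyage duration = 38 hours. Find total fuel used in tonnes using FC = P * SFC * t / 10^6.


Formula: FC (tonnes) = P * SFC * t / 1,000,000
Step 1 — P * SFC * t = 1283.1 * 194.9 * 38 = 9502895.22 g
Step 2 — FC (tonnes) = 9502895.22 / 1,000,000 ≈ 9.5029 tonnes (5 s.f.)

9.5029 tonnes


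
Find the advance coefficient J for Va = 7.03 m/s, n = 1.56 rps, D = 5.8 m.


Formula: J = Va / (n * D)
Step 1 — n * D = 1.56 * 5.8 = 9.048
Step 2 — J = 7.03 / 9.048 ≈ 0.77697 (5 s.f.)

0.77697


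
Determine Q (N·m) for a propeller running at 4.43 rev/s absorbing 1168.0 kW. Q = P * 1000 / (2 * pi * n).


Formula: Q = P_W / (2 * pi * n)
Step 1 — P_W = 1168.0 kW * 1000 = 1168000.0 W
Step 2 — 2 * pi * n = 2 * pi * 4.43 = 27.834511
Step 3 — Q = 1168000.0 / 27.834511 ≈ 41962 N·m (5 s.f.)

41962 N·m


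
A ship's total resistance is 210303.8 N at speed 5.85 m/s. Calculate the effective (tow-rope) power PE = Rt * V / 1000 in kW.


Formula: PE = Rt * V / 1000 (kW)
Step 1 — PE (W) = 210303.8 * 5.85 = 1230277.23 W
Step 2 — PE (kW) = 1230277.23 / 1000 ≈ 1230.3 kW (5 s.f.)

1230.3 kW


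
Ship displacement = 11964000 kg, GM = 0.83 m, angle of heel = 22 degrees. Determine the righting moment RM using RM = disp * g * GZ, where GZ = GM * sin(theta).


Formula: GZ = GM * sin(theta); RM = disp * g * GZ
Step 1 — GZ = 0.83 * sin(22°) = 0.83 * 0.374607 = 0.310924 m
Step 2 — RM = 11964000 * 9.81 * 0.310924 ≈ 36492000 N·m (5 s.f.)

36492000 N·m


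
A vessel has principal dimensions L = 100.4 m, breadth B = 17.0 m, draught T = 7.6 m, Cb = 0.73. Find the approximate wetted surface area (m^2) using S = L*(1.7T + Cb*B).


Formula: S = 1.7*L*T + V/T with V = Cb*L*B*T, i.e. S = L * (1.7*T + Cb*B)
Step 1 — 1.7*T = 1.7 * 7.6 = 12.92 m
Step 2 — Cb*B = 0.73 * 17.0 = 12.41 m
Step 3 — 1.7*T + Cb*B = 12.92 + 12.41 = 25.33 m
Step 4 — S = 100.4 * 25.33 ≈ 2543.1 m^2 (5 s.f.)

2543.1 m^2


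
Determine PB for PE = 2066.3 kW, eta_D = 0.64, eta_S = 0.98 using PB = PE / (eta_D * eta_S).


Formula: PB = PE / (eta_D * eta_S)
Step 1 — combined efficiency = eta_D * eta_S = 0.64 * 0.98 = 0.6272
Step 2 — PB = 2066.3 / 0.6272 ≈ 3294.5 kW (5 s.f.)

3294.5 kW


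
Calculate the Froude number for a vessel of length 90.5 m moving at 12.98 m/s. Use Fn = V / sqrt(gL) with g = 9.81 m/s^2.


Formula: Fn = V / sqrt(g * L)
Step 1 — g * L = 9.81 * 90.5 = 887.805
Step 2 — sqrt(g * L) = sqrt(887.805) = 29.796057
Step 3 — Fn = 12.98 / 29.796057 ≈ 0.43563 (5 s.f.)

0.43563


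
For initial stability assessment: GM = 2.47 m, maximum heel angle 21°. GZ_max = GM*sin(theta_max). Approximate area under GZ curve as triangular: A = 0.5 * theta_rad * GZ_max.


Formula: GZ_max = GM * sin(theta); Area = 0.5 * theta_rad * GZ_max
Step 1 — GZ_max = 2.47 * sin(21°) = 2.47 * 0.358368 = 0.885169 m
Step 2 — theta_rad = 21 * pi/180 = 0.366519 rad
Step 3 — Area = 0.5 * 0.366519 * 0.885169 ≈ 0.16222 m·rad (5 s.f.)

0.16222 m·rad


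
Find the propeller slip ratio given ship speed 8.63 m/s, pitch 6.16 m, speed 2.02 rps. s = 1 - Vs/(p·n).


Formula: s = 1 - Vs / (p * n)
Step 1 — p * n = 6.16 * 2.02 = 12.4432
Step 2 — Vs / (p*n) = 8.63 / 12.4432 = 0.693551 (6 d.p.)
Step 3 — s = 1 - 0.693551 = 0.306449

0.306449


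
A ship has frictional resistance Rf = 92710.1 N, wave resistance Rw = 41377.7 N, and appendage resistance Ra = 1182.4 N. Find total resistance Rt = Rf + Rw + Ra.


Formula: Rt = Rf + Rw + Ra
Substituting: Rt = 92710.1 + 41377.7 + 1182.4
Result: Rt = 135270.2 N

135270.2 N


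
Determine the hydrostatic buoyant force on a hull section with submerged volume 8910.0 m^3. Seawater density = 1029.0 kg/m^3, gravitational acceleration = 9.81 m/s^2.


Formula: Fb = rho * g * V
Substituting: Fb = 1029.0 * 9.81 * 8910.0
Intermediate: 1029.0 * 9.81 = 10094.49
Result: Fb = 10094.49 * 8910.0 ≈ 89942000 N (5 s.f.)

89942000 N


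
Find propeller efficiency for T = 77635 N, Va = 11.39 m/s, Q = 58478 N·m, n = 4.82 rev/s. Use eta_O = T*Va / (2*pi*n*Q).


Formula: eta = T * Va / (2 * pi * n * Q)
Step 1 — numerator = T * Va = 77635 * 11.39 = 884262.65
Step 2 — 2 * pi * n = 2 * pi * 4.82 = 30.284953
Step 3 — denominator = 30.284953 * 58478 = 1771003.48
Step 4 — eta = 884262.65 / 1771003.48 ≈ 0.49930 (5 s.f.)

0.49930


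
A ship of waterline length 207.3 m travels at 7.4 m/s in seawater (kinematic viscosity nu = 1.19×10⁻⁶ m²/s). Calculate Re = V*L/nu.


Formula: Re = V * L / nu
Step 1 — V * L = 7.4 * 207.3 = 1534.02 m^2/s
Step 2 — Re = 1534.02 / 1.19e-6 = 1.29e+09

1.29e+09


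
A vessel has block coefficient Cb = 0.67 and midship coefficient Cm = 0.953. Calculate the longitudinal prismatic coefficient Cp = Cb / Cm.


Formula: Cp = Cb / Cm
Substituting: Cp = 0.67 / 0.953
Result: Cp ≈ 0.70304 (5 s.f.)

0.70304


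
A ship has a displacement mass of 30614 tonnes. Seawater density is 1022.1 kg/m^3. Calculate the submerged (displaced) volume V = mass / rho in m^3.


Formula: V = mass / rho
Step 1 — convert tonnes to kg: 30614 t * 1000 = 30614000 kg
Step 2 — V = 30614000 / 1022.1 ≈ 29952 m^3 (5 s.f.)

29952 m^3


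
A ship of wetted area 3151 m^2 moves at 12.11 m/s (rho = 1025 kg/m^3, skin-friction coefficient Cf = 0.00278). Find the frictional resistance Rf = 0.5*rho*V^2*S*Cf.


Formula: Rf = 0.5 * rho * V^2 * S * Cf
Step 1 — V^2 = 12.11^2 = 146.6521
Step 2 — 0.5 * rho * V^2 = 0.5 * 1025 * 146.6521 = 75159.20125
Step 3 — Rf = 75159.20125 * 3151 * 0.00278 ≈ 658380 N (5 s.f.)

658380 N


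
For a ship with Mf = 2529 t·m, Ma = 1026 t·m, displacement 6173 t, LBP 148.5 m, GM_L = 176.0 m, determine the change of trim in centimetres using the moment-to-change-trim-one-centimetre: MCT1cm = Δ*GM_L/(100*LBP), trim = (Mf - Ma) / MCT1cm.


Formula: net trimming moment = Mf - Ma; MCT1cm = Δ*GM_L/(100*LBP); trim = net moment / MCT1cm
Step 1 — net trimming moment = 2529 - 1026 = 1503 t·m
Step 2 — MCT1cm = 6173 * 176.0 / (100 * 148.5) = 73.1615 t·m/cm
Step 3 — trim = 1503 / 73.1615 ≈ 20.544 cm (5 s.f.)

20.544 cm


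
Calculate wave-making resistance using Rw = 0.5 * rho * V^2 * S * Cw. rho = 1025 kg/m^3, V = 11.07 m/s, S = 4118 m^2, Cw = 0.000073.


Formula: Rw = 0.5 * rho * V^2 * S * Cw
Step 1 — V^2 = 11.07^2 = 122.5449
Step 2 — 0.5 * rho * V^2 = 0.5 * 1025 * 122.5449 = 62804.26125
Step 3 — Rw = 62804.26125 * 4118 * 0.000073 ≈ 18880 N (5 s.f.)

18880 N


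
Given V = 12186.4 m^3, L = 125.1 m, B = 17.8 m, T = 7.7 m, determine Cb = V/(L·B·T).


Formula: Cb = V / (L * B * T)
Step 1 — L * B * T = 125.1 * 17.8 * 7.7 = 17146.206 m^3
Step 2 — Cb = 12186.4 / 17146.206 ≈ 0.71073 (5 s.f.)

0.71073


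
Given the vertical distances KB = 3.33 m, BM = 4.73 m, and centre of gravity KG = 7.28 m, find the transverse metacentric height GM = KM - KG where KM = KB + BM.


Formula: GM = KB + BM - KG
Step 1 — KM = KB + BM = 3.33 + 4.73 = 8.06 m
Step 2 — GM = KM - KG = 8.06 - 7.28 = 0.78 m

0.78 m


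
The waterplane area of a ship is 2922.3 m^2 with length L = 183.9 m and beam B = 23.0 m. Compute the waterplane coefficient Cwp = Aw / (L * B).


Formula: Cwp = Aw / (L * B)
Step 1 — L * B = 183.9 * 23.0 = 4229.7 m^2
Step 2 — Cwp = 2922.3 / 4229.7 ≈ 0.69090 (5 s.f.)

0.69090


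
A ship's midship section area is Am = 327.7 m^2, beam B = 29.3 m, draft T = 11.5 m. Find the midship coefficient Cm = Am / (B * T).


Formula: Cm = Am / (B * T)
Step 1 — B * T = 29.3 * 11.5 = 336.95 m^2
Step 2 — Cm = 327.7 / 336.95 ≈ 0.97255 (5 s.f.)

0.97255


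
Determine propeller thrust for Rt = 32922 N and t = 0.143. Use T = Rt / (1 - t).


Formula: T = Rt / (1 - t)
Step 1 — (1 - t) = 1 - 0.143 = 0.857
Step 2 — T = 32922 / 0.857 ≈ 38415 N (5 s.f.)

38415 N


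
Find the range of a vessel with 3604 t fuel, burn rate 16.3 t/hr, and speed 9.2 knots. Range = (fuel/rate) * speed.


Formula: endurance = fuel / rate; range = endurance * speed
Step 1 — endurance = 3604 / 16.3 = 221.1043 hours
Step 2 — range = 221.1043 * 9.2 ≈ 2034.2 nautical miles (5 s.f.)

2034.2 NM


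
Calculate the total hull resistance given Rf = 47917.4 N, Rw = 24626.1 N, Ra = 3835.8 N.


Formula: Rt = Rf + Rw + Ra
Substituting: Rt = 47917.4 + 24626.1 + 3835.8
Result: Rt = 76379.3 N

76379.3 N


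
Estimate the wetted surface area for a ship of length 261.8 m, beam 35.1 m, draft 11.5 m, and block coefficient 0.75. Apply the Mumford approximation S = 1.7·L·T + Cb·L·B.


Formula: S = 1.7*L*T + V/T with V = Cb*L*B*T, i.e. S = L * (1.7*T + Cb*B)
Step 1 — 1.7*T = 1.7 * 11.5 = 19.55 m
Step 2 — Cb*B = 0.75 * 35.1 = 26.325 m
Step 3 — 1.7*T + Cb*B = 19.55 + 26.325 = 45.875 m
Step 4 — S = 261.8 * 45.875 ≈ 12010 m^2 (5 s.f.)

12010 m^2


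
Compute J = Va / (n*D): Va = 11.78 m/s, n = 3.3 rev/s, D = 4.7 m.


Formula: J = Va / (n * D)
Step 1 — n * D = 3.3 * 4.7 = 15.51
Step 2 — J = 11.78 / 15.51 ≈ 0.75951 (5 s.f.)

0.75951


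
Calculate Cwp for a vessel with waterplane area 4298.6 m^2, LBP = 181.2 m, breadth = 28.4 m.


Formula: Cwp = Aw / (L * B)
Step 1 — L * B = 181.2 * 28.4 = 5146.08 m^2
Step 2 — Cwp = 4298.6 / 5146.08 ≈ 0.83532 (5 s.f.)

0.83532


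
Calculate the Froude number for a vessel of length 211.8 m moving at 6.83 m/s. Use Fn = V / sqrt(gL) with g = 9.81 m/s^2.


Formula: Fn = V / sqrt(g * L)
Step 1 — g * L = 9.81 * 211.8 = 2077.758
Step 2 — sqrt(g * L) = sqrt(2077.758) = 45.582431
Step 3 — Fn = 6.83 / 45.582431 ≈ 0.14984 (5 s.f.)

0.14984


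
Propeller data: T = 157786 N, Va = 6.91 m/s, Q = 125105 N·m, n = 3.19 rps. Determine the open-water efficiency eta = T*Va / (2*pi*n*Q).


Formula: eta = T * Va / (2 * pi * n * Q)
Step 1 — numerator = T * Va = 157786 * 6.91 = 1090301.26
Step 2 — 2 * pi * n = 2 * pi * 3.19 = 20.043361
Step 3 — denominator = 20.043361 * 125105 = 2507524.68
Step 4 — eta = 1090301.26 / 2507524.68 ≈ 0.43481 (5 s.f.)

0.43481


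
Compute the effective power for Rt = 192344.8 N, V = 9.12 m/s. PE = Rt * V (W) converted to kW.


Formula: PE = Rt * V / 1000 (kW)
Step 1 — PE (W) = 192344.8 * 9.12 = 1754184.576 W
Step 2 — PE (kW) = 1754184.576 / 1000 ≈ 1754.2 kW (5 s.f.)

1754.2 kW


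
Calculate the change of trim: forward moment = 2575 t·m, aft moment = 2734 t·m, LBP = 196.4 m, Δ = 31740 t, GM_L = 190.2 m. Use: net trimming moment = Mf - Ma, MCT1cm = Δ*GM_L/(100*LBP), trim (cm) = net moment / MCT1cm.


Formula: net trimming moment = Mf - Ma; MCT1cm = Δ*GM_L/(100*LBP); trim = net moment / MCT1cm
Step 1 — net trimming moment = 2575 - 2734 = -159 t·m
Step 2 — MCT1cm = 31740 * 190.2 / (100 * 196.4) = 307.3802 t·m/cm
Step 3 — trim = -159 / 307.3802 ≈ -0.51727 cm (5 s.f.)

-0.51727 cm


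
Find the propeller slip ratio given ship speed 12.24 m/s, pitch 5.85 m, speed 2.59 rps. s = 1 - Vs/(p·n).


Formula: s = 1 - Vs / (p * n)
Step 1 — p * n = 5.85 * 2.59 = 15.1515
Step 2 — Vs / (p*n) = 12.24 / 15.1515 = 0.807841 (6 d.p.)
Step 3 — s = 1 - 0.807841 = 0.192159

0.192159


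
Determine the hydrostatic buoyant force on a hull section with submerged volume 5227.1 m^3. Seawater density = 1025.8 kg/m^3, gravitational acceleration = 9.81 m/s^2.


Formula: Fb = rho * g * V
Substituting: Fb = 1025.8 * 9.81 * 5227.1
Intermediate: 1025.8 * 9.81 = 10063.098
Result: Fb = 10063.098 * 5227.1 ≈ 52601000 N (5 s.f.)

52601000 N


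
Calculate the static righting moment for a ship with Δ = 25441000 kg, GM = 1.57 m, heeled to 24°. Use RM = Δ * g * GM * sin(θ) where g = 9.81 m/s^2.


Formula: GZ = GM * sin(theta); RM = disp * g * GZ
Step 1 — GZ = 1.57 * sin(24°) = 1.57 * 0.406737 = 0.638577 m
Step 2 — RM = 25441000 * 9.81 * 0.638577 ≈ 159370000 N·m (5 s.f.)

159370000 N·m


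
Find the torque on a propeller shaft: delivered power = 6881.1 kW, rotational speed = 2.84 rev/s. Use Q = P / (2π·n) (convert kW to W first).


Formula: Q = P_W / (2 * pi * n)
Step 1 — P_W = 6881.1 kW * 1000 = 6881100.0 W
Step 2 — 2 * pi * n = 2 * pi * 2.84 = 17.844246
Step 3 — Q = 6881100.0 / 17.844246 ≈ 385620 N·m (5 s.f.)

385620 N·m


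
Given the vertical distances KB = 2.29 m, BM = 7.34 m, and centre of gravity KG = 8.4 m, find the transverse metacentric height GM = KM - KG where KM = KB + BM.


Formula: GM = KB + BM - KG
Step 1 — KM = KB + BM = 2.29 + 7.34 = 9.63 m
Step 2 — GM = KM - KG = 9.63 - 8.4 = 1.23 m

1.23 m


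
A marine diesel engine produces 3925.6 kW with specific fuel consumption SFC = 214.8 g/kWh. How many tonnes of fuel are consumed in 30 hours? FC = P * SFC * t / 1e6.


Formula: FC (tonnes) = P * SFC * t / 1,000,000
Step 1 — P * SFC * t = 3925.6 * 214.8 * 30 = 25296566.4 g
Step 2 — FC (tonnes) = 25296566.4 / 1,000,000 ≈ 25.297 tonnes (5 s.f.)

25.297 tonnes


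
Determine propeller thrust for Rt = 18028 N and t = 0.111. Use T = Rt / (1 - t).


Formula: T = Rt / (1 - t)
Step 1 — (1 - t) = 1 - 0.111 = 0.889
Step 2 — T = 18028 / 0.889 ≈ 20279 N (5 s.f.)

20279 N


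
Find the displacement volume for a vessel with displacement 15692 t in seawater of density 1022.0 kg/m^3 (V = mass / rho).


Formula: V = mass / rho
Step 1 — convert tonnes to kg: 15692 t * 1000 = 15692000 kg
Step 2 — V = 15692000 / 1022.0 ≈ 15354 m^3 (5 s.f.)

15354 m^3


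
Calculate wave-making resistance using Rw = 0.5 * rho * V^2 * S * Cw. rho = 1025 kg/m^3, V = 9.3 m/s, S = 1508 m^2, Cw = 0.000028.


Formula: Rw = 0.5 * rho * V^2 * S * Cw
Step 1 — V^2 = 9.3^2 = 86.49
Step 2 — 0.5 * rho * V^2 = 0.5 * 1025 * 86.49 = 44326.125
Step 3 — Rw = 44326.125 * 1508 * 0.000028 ≈ 1871.6 N (5 s.f.)

1871.6 N


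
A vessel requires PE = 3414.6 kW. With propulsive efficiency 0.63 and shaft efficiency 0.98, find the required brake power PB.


Formula: PB = PE / (eta_D * eta_S)
Step 1 — combined efficiency = eta_D * eta_S = 0.63 * 0.98 = 0.6174
Step 2 — PB = 3414.6 / 0.6174 ≈ 5530.6 kW (5 s.f.)

5530.6 kW


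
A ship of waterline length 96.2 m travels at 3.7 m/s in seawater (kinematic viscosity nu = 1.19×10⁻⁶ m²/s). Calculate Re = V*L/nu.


Formula: Re = V * L / nu
Step 1 — V * L = 3.7 * 96.2 = 355.94 m^2/s
Step 2 — Re = 355.94 / 1.19e-6 = 2.99e+08

2.99e+08


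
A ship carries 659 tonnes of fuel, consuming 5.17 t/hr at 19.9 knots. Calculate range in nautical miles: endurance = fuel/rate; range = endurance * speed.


Formula: endurance = fuel / rate; range = endurance * speed
Step 1 — endurance = 659 / 5.17 = 127.4662 hours
Step 2 — range = 127.4662 * 19.9 ≈ 2536.6 nautical miles (5 s.f.)

2536.6 NM


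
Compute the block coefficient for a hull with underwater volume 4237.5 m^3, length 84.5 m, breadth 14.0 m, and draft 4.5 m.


Formula: Cb = V / (L * B * T)
Step 1 — L * B * T = 84.5 * 14.0 * 4.5 = 5323.5 m^3
Step 2 — Cb = 4237.5 / 5323.5 ≈ 0.79600 (5 s.f.)

0.79600


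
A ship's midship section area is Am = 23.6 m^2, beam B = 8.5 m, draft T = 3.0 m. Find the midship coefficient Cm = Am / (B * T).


Formula: Cm = Am / (B * T)
Step 1 — B * T = 8.5 * 3.0 = 25.5 m^2
Step 2 — Cm = 23.6 / 25.5 ≈ 0.92549 (5 s.f.)

0.92549


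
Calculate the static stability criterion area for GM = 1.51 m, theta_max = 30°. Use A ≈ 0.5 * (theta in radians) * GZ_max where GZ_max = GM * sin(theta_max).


Formula: GZ_max = GM * sin(theta); Area = 0.5 * theta_rad * GZ_max
Step 1 — GZ_max = 1.51 * sin(30°) = 1.51 * 0.5 = 0.755 m
Step 2 — theta_rad = 30 * pi/180 = 0.523599 rad
Step 3 — Area = 0.5 * 0.523599 * 0.755 ≈ 0.19766 m·rad (5 s.f.)

0.19766 m·rad


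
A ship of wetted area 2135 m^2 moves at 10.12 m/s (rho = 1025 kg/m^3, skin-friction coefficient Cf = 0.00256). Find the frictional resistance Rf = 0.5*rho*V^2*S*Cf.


Formula: Rf = 0.5 * rho * V^2 * S * Cf
Step 1 — V^2 = 10.12^2 = 102.4144
Step 2 — 0.5 * rho * V^2 = 0.5 * 1025 * 102.4144 = 52487.38
Step 3 — Rf = 52487.38 * 2135 * 0.00256 ≈ 286880 N (5 s.f.)

286880 N


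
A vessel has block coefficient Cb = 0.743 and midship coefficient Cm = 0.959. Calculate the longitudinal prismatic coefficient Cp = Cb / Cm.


Formula: Cp = Cb / Cm
Substituting: Cp = 0.743 / 0.959
Result: Cp ≈ 0.77477 (5 s.f.)

0.77477


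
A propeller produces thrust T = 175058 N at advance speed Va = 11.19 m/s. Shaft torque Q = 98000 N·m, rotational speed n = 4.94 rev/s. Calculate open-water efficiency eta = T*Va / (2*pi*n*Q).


Formula: eta = T * Va / (2 * pi * n * Q)
Step 1 — numerator = T * Va = 175058 * 11.19 = 1958899.02
Step 2 — 2 * pi * n = 2 * pi * 4.94 = 31.038935
Step 3 — denominator = 31.038935 * 98000 = 3041815.63
Step 4 — eta = 1958899.02 / 3041815.63 ≈ 0.64399 (5 s.f.)

0.64399


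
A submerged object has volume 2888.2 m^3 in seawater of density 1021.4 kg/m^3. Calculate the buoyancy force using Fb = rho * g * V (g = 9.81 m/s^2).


Formula: Fb = rho * g * V
Substituting: Fb = 1021.4 * 9.81 * 2888.2
Intermediate: 1021.4 * 9.81 = 10019.934
Result: Fb = 10019.934 * 2888.2 ≈ 28940000 N (5 s.f.)

28940000 N


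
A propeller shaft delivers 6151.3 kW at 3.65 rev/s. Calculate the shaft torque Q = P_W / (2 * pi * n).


Formula: Q = P_W / (2 * pi * n)
Step 1 — P_W = 6151.3 kW * 1000 = 6151300.0 W
Step 2 — 2 * pi * n = 2 * pi * 3.65 = 22.933626
Step 3 — Q = 6151300.0 / 22.933626 ≈ 268220 N·m (5 s.f.)

268220 N·m


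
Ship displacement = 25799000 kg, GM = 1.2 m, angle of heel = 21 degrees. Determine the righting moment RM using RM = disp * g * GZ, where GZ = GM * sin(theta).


Formula: GZ = GM * sin(theta); RM = disp * g * GZ
Step 1 — GZ = 1.2 * sin(21°) = 1.2 * 0.358368 = 0.430042 m
Step 2 — RM = 25799000 * 9.81 * 0.430042 ≈ 108840000 N·m (5 s.f.)

108840000 N·m


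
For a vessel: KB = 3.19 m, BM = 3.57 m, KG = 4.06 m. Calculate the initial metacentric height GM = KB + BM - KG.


Formula: GM = KB + BM - KG
Step 1 — KM = KB + BM = 3.19 + 3.57 = 6.76 m
Step 2 — GM = KM - KG = 6.76 - 4.06 = 2.7 m

2.7 m


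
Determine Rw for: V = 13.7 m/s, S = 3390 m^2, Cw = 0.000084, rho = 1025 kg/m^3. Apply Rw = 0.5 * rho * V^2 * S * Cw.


Formula: Rw = 0.5 * rho * V^2 * S * Cw
Step 1 — V^2 = 13.7^2 = 187.69
Step 2 — 0.5 * rho * V^2 = 0.5 * 1025 * 187.69 = 96191.125
Step 3 — Rw = 96191.125 * 3390 * 0.000084 ≈ 27391 N (5 s.f.)

27391 N


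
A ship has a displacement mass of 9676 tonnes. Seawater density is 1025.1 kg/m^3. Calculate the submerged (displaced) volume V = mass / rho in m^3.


Formula: V = mass / rho
Step 1 — convert tonnes to kg: 9676 t * 1000 = 9676000 kg
Step 2 — V = 9676000 / 1025.1 ≈ 9439.1 m^3 (5 s.f.)

9439.1 m^3


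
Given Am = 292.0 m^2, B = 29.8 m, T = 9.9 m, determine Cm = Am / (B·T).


Formula: Cm = Am / (B * T)
Step 1 — B * T = 29.8 * 9.9 = 295.02 m^2
Step 2 — Cm = 292.0 / 295.02 ≈ 0.98976 (5 s.f.)

0.98976


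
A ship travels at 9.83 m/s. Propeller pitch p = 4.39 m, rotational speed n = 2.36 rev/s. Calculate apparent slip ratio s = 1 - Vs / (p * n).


Formula: s = 1 - Vs / (p * n)
Step 1 — p * n = 4.39 * 2.36 = 10.3604
Step 2 — Vs / (p*n) = 9.83 / 10.3604 = 0.948805 (6 d.p.)
Step 3 — s = 1 - 0.948805 = 0.051195

0.051195


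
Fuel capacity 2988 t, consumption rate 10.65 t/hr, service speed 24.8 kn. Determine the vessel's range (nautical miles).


Formula: endurance = fuel / rate; range = endurance * speed
Step 1 — endurance = 2988 / 10.65 = 280.5634 hours
Step 2 — range = 280.5634 * 24.8 ≈ 6958.0 nautical miles (5 s.f.)

6958.0 NM


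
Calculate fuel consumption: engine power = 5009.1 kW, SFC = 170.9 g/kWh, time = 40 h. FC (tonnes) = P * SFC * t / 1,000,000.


Formula: FC (tonnes) = P * SFC * t / 1,000,000
Step 1 — P * SFC * t = 5009.1 * 170.9 * 40 = 34242207.6 g
Step 2 — FC (tonnes) = 34242207.6 / 1,000,000 ≈ 34.242 tonnes (5 s.f.)

34.242 tonnes


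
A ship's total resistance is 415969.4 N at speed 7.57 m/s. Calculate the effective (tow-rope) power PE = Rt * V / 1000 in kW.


Formula: PE = Rt * V / 1000 (kW)
Step 1 — PE (W) = 415969.4 * 7.57 = 3148888.358 W
Step 2 — PE (kW) = 3148888.358 / 1000 ≈ 3148.9 kW (5 s.f.)

3148.9 kW


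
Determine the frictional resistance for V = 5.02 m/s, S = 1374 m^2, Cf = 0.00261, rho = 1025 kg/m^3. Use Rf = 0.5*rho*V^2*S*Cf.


Formula: Rf = 0.5 * rho * V^2 * S * Cf
Step 1 — V^2 = 5.02^2 = 25.2004
Step 2 — 0.5 * rho * V^2 = 0.5 * 1025 * 25.2004 = 12915.205
Step 3 — Rf = 12915.205 * 1374 * 0.00261 ≈ 46316 N (5 s.f.)

46316 N


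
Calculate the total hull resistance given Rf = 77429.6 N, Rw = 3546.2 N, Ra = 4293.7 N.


Formula: Rt = Rf + Rw + Ra
Substituting: Rt = 77429.6 + 3546.2 + 4293.7
Result: Rt = 85269.5 N

85269.5 N


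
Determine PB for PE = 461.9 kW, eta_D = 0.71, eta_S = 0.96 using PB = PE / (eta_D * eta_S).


Formula: PB = PE / (eta_D * eta_S)
Step 1 — combined efficiency = eta_D * eta_S = 0.71 * 0.96 = 0.6816
Step 2 — PB = 461.9 / 0.6816 ≈ 677.67 kW (5 s.f.)

677.67 kW


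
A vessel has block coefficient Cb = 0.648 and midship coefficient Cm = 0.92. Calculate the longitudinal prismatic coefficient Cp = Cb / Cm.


Formula: Cp = Cb / Cm
Substituting: Cp = 0.648 / 0.92
Result: Cp ≈ 0.70435 (5 s.f.)

0.70435


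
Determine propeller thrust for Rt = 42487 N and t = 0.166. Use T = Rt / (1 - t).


Formula: T = Rt / (1 - t)
Step 1 — (1 - t) = 1 - 0.166 = 0.834
Step 2 — T = 42487 / 0.834 ≈ 50944 N (5 s.f.)

50944 N


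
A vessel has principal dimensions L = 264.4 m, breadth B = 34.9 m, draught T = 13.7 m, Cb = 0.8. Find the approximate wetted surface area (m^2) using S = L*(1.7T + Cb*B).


Formula: S = 1.7*L*T + V/T with V = Cb*L*B*T, i.e. S = L * (1.7*T + Cb*B)
Step 1 — 1.7*T = 1.7 * 13.7 = 23.29 m
Step 2 — Cb*B = 0.8 * 34.9 = 27.92 m
Step 3 — 1.7*T + Cb*B = 23.29 + 27.92 = 51.21 m
Step 4 — S = 264.4 * 51.21 ≈ 13540 m^2 (5 s.f.)

13540 m^2


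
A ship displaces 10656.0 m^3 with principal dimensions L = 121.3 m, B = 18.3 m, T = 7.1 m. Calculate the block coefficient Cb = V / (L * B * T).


Formula: Cb = V / (L * B * T)
Step 1 — L * B * T = 121.3 * 18.3 * 7.1 = 15760.509 m^3
Step 2 — Cb = 10656.0 / 15760.509 ≈ 0.67612 (5 s.f.)

0.67612


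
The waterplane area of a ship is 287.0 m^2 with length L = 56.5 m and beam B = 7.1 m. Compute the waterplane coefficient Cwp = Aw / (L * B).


Formula: Cwp = Aw / (L * B)
Step 1 — L * B = 56.5 * 7.1 = 401.15 m^2
Step 2 — Cwp = 287.0 / 401.15 ≈ 0.71544 (5 s.f.)

0.71544


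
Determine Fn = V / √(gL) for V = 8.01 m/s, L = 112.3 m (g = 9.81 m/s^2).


Formula: Fn = V / sqrt(g * L)
Step 1 — g * L = 9.81 * 112.3 = 1101.663
Step 2 — sqrt(g * L) = sqrt(1101.663) = 33.191309
Step 3 — Fn = 8.01 / 33.191309 ≈ 0.24133 (5 s.f.)

0.24133


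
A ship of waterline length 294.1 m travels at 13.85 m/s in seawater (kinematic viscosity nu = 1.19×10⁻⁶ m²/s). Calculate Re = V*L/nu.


Formula: Re = V * L / nu
Step 1 — V * L = 13.85 * 294.1 = 4073.285 m^2/s
Step 2 — Re = 4073.285 / 1.19e-6 = 3.42e+09

3.42e+09


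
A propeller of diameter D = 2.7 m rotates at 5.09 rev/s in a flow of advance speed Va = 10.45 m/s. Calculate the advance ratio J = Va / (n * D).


Formula: J = Va / (n * D)
Step 1 — n * D = 5.09 * 2.7 = 13.743
Step 2 — J = 10.45 / 13.743 ≈ 0.76039 (5 s.f.)

0.76039


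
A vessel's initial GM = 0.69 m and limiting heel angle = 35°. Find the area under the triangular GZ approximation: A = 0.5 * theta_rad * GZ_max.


Formula: GZ_max = GM * sin(theta); Area = 0.5 * theta_rad * GZ_max
Step 1 — GZ_max = 0.69 * sin(35°) = 0.69 * 0.573576 = 0.395767 m
Step 2 — theta_rad = 35 * pi/180 = 0.610865 rad
Step 3 — Area = 0.5 * 0.610865 * 0.395767 ≈ 0.12088 m·rad (5 s.f.)

0.12088 m·rad


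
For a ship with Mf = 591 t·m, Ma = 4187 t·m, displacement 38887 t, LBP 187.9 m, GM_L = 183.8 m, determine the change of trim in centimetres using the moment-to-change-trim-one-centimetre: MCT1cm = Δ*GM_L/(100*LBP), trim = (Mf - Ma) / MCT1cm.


Formula: net trimming moment = Mf - Ma; MCT1cm = Δ*GM_L/(100*LBP); trim = net moment / MCT1cm
Step 1 — net trimming moment = 591 - 4187 = -3596 t·m
Step 2 — MCT1cm = 38887 * 183.8 / (100 * 187.9) = 380.3848 t·m/cm
Step 3 — trim = -3596 / 380.3848 ≈ -9.4536 cm (5 s.f.)

-9.4536 cm


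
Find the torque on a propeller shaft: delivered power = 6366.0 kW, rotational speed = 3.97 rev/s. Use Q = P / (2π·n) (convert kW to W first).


Formula: Q = P_W / (2 * pi * n)
Step 1 — P_W = 6366.0 kW * 1000 = 6366000.0 W
Step 2 — 2 * pi * n = 2 * pi * 3.97 = 24.944246
Step 3 — Q = 6366000.0 / 24.944246 ≈ 255210 N·m (5 s.f.)

255210 N·m


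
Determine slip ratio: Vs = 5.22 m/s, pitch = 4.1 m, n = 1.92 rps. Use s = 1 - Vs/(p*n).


Formula: s = 1 - Vs / (p * n)
Step 1 — p * n = 4.1 * 1.92 = 7.872
Step 2 — Vs / (p*n) = 5.22 / 7.872 = 0.66311 (6 d.p.)
Step 3 — s = 1 - 0.66311 = 0.33689

0.33689


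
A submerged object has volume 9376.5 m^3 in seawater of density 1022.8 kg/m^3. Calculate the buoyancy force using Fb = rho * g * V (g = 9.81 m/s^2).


Formula: Fb = rho * g * V
Substituting: Fb = 1022.8 * 9.81 * 9376.5
Intermediate: 1022.8 * 9.81 = 10033.668
Result: Fb = 10033.668 * 9376.5 ≈ 94081000 N (5 s.f.)

94081000 N


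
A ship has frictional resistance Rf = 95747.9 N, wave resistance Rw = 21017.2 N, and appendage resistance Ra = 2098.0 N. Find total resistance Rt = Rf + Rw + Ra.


Formula: Rt = Rf + Rw + Ra
Substituting: Rt = 95747.9 + 21017.2 + 2098.0
Result: Rt = 118863.1 N

118863.1 N


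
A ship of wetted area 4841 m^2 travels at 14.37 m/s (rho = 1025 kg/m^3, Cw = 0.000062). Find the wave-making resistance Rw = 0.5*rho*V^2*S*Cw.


Formula: Rw = 0.5 * rho * V^2 * S * Cw
Step 1 — V^2 = 14.37^2 = 206.4969
Step 2 — 0.5 * rho * V^2 = 0.5 * 1025 * 206.4969 = 105829.66125
Step 3 — Rw = 105829.66125 * 4841 * 0.000062 ≈ 31764 N (5 s.f.)

31764 N


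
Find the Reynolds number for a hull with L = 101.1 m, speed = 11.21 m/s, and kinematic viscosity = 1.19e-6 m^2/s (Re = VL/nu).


Formula: Re = V * L / nu
Step 1 — V * L = 11.21 * 101.1 = 1133.331 m^2/s
Step 2 — Re = 1133.331 / 1.19e-6 = 9.52e+08

9.52e+08


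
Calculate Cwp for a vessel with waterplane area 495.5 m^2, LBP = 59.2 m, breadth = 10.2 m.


Formula: Cwp = Aw / (L * B)
Step 1 — L * B = 59.2 * 10.2 = 603.84 m^2
Step 2 — Cwp = 495.5 / 603.84 ≈ 0.82058 (5 s.f.)

0.82058


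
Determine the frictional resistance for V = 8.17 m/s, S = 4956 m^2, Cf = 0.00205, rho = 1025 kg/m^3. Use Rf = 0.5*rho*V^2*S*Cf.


Formula: Rf = 0.5 * rho * V^2 * S * Cf
Step 1 — V^2 = 8.17^2 = 66.7489
Step 2 — 0.5 * rho * V^2 = 0.5 * 1025 * 66.7489 = 34208.81125
Step 3 — Rf = 34208.81125 * 4956 * 0.00205 ≈ 347550 N (5 s.f.)

347550 N


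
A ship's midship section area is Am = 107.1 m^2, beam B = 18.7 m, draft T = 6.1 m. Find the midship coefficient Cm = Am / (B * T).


Formula: Cm = Am / (B * T)
Step 1 — B * T = 18.7 * 6.1 = 114.07 m^2
Step 2 — Cm = 107.1 / 114.07 ≈ 0.93890 (5 s.f.)

0.93890


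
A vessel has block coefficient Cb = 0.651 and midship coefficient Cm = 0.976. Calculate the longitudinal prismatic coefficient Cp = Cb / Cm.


Formula: Cp = Cb / Cm
Substituting: Cp = 0.651 / 0.976
Result: Cp ≈ 0.66701 (5 s.f.)

0.66701
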